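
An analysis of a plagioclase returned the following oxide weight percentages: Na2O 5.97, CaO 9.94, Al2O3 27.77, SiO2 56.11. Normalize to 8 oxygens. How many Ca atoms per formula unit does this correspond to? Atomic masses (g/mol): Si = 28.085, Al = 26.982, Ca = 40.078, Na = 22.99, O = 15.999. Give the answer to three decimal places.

Na2O (M=61.979): mol = 0.09632; Na = 0.19264, O = 0.09632.
CaO (M=56.077): mol = 0.17726; Ca = 0.17726, O = 0.17726.
Al2O3 (M=101.961): mol = 0.27236; Al = 0.54472, O = 0.81708.
SiO2 (M=60.083): mol = 0.93387; Si = 0.93387, O = 1.86774.
ΣO = 2.95840; factor = 8/ΣO = 2.70416.
Ca apfu = 0.17726 × 2.70416 = 0.479.

0.479 Ca apfu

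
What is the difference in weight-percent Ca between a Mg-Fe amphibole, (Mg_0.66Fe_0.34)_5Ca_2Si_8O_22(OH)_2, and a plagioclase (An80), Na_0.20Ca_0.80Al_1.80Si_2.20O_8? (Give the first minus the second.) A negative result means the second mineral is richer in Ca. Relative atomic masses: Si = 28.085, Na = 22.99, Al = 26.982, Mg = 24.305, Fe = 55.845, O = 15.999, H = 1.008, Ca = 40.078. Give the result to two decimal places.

-2.40 percentage points

Ca in (Mg_0.66Fe_0.34)_5Ca_2Si_8O_22(OH)_2: molar mass 865.971 g/mol; 2×40.078 = 80.156 g → 9.26 wt%.
Ca in Na_0.20Ca_0.80Al_1.80Si_2.20O_8: molar mass 275.007 g/mol; 0.80×40.078 = 32.062 g → 11.66 wt%.
Difference = 9.26 − 11.66 = -2.40 percentage points.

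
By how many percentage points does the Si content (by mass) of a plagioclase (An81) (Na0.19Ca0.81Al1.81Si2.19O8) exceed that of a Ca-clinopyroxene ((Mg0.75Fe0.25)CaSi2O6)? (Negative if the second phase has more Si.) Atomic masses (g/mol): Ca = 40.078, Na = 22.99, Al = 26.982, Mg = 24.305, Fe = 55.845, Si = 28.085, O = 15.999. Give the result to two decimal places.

Si in Na0.19Ca0.81Al1.81Si2.19O8: molar mass 275.167 g/mol; 2.19×28.085 = 61.506 g → 22.35 wt%.
Si in (Mg0.75Fe0.25)CaSi2O6: molar mass 224.432 g/mol; 2×28.085 = 56.170 g → 25.03 wt%.
Difference = 22.35 − 25.03 = -2.68 percentage points.

-2.68 percentage points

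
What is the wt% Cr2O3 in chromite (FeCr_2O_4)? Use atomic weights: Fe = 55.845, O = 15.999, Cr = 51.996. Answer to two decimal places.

Molar mass of FeCr_2O_4 = 1*55.845 + 2*51.996 + 4*15.999 = 223.833 g/mol.
Each formula unit contains 2 Cr, equivalent to 2/2 = 1.0000 mol Cr2O3.
M(Cr2O3) = 2×51.996 + 3×15.999 = 151.989 g/mol.
Mass of Cr2O3 per formula unit = 1.0000 × 151.989 = 151.989 g.
Cr2O3 wt% = 151.989 / 223.833 × 100 = 67.90%.

67.90 wt%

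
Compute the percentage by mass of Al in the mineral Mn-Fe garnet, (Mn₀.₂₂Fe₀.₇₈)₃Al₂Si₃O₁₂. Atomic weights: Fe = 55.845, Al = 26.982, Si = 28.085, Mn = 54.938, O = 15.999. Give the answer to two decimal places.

10.85 wt%

Molar mass of (Mn₀.₂₂Fe₀.₇₈)₃Al₂Si₃O₁₂: 0.66×54.938 + 2.34×55.845 + 2×26.982 + 3×28.085 + 12×15.999 = 497.143 g/mol.
Mass of Al per formula unit: 2 × 26.982 = 53.964 g.
Weight fraction Al = 53.964 / 497.143 = 0.1085.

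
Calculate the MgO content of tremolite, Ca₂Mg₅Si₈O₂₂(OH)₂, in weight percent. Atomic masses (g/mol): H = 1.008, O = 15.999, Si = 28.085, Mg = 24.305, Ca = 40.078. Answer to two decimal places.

24.81 wt%

M(Ca₂Mg₅Si₈O₂₂(OH)₂) = 812.353 g/mol; M(MgO) = 40.304 g/mol.
Moles MgO per formula unit = 5 Mg ÷ 1 = 5.0000.
MgO fraction = (5.0000 × 40.304) / 812.353 = 201.520/812.353 = 0.2481.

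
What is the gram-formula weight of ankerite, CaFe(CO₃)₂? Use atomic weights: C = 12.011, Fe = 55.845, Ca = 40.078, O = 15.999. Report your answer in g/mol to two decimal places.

215.94 g/mol

Ca: 1 × 40.078 = 40.0780
Fe: 1 × 55.845 = 55.8450
C: 2 × 12.011 = 24.0220
O: 6 × 15.999 = 95.9940
Summing the contributions gives the formula mass.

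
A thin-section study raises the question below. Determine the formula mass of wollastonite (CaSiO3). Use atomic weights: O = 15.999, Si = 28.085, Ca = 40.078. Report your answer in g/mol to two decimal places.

116.16 g/mol

M = 1·40.078 + 1·28.085 + 3·15.999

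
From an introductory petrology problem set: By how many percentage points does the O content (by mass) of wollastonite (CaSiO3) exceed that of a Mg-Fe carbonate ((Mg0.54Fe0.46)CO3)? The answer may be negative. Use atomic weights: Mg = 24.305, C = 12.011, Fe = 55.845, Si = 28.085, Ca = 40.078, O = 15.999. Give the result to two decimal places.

-7.25 percentage points

M(CaSiO3) = 116.160 g/mol, so wt% O = 47.997/116.160 × 100 = 41.32%.
M((Mg0.54Fe0.46)CO3) = 98.821 g/mol, so wt% O = 47.997/98.821 × 100 = 48.57%.
41.32 − 48.57 = -7.25 pp.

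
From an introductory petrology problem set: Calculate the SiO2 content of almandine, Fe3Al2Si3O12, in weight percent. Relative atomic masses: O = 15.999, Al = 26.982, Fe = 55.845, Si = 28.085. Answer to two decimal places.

36.21 wt%

Formula mass = 497.742 g/mol.
3 Si → 3.0000 mol SiO2 per formula unit; M(SiO2) = 60.083, so SiO2 mass = 180.249 g.
180.249/497.742 × 100 = 36.21 wt%.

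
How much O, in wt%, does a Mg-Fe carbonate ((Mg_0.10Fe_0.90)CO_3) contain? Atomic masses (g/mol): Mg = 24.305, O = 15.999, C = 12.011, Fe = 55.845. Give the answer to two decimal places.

Molar mass of (Mg_0.10Fe_0.90)CO_3: 0.10*24.305 + 0.90*55.845 + 1*12.011 + 3*15.999 = 112.699 g/mol.
Mass of O per formula unit: 3 × 15.999 = 47.997 g.
Weight fraction O = 47.997 / 112.699 = 0.4259.

42.59 wt%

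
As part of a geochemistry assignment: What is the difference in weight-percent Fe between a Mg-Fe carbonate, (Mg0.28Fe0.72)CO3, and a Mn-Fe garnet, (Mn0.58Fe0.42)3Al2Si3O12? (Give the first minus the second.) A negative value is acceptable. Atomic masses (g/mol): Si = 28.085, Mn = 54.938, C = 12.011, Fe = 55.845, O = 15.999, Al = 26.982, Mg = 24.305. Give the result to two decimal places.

23.39 percentage points

M((Mg0.28Fe0.72)CO3) = 107.022 g/mol, so wt% Fe = 40.208/107.022 × 100 = 37.57%.
M((Mn0.58Fe0.42)3Al2Si3O12) = 496.164 g/mol, so wt% Fe = 70.365/496.164 × 100 = 14.18%.
37.57 − 14.18 = 23.39 pp.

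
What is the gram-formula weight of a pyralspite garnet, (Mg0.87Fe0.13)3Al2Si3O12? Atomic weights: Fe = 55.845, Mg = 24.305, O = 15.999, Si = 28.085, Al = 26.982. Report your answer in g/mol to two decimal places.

The formula mass is the sum 2.61·24.305 + 0.39·55.845 + 2·26.982 + 3·28.085 + 12·15.999.

415.42 g/mol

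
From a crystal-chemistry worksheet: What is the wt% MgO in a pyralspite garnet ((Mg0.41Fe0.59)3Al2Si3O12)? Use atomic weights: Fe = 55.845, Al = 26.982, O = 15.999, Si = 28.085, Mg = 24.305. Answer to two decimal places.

Formula mass = 458.948 g/mol.
1.23 Mg → 1.2300 mol MgO per formula unit; M(MgO) = 40.304, so MgO mass = 49.574 g.
49.574/458.948 × 100 = 10.80 wt%.

10.80 wt%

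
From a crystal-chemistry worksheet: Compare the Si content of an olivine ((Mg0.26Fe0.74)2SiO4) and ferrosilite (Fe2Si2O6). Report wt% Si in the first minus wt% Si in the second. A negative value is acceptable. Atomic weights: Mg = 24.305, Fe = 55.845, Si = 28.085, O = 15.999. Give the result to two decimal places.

-6.30 percentage points

M((Mg0.26Fe0.74)2SiO4) = 187.370 g/mol, so wt% Si = 28.085/187.370 × 100 = 14.99%.
M(Fe2Si2O6) = 263.854 g/mol, so wt% Si = 56.170/263.854 × 100 = 21.29%.
14.99 − 21.29 = -6.30 pp.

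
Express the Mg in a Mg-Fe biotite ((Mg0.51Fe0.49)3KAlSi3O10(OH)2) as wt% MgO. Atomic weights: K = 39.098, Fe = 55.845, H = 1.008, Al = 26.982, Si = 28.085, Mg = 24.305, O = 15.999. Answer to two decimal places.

13.30 wt%

Molar mass of (Mg0.51Fe0.49)3KAlSi3O10(OH)2 = 1.53*24.305 + 1.47*55.845 + 1*39.098 + 1*26.982 + 3*28.085 + 12*15.999 + 2*1.008 = 463.618 g/mol.
Each formula unit contains 1.53 Mg, equivalent to 1.53/1 = 1.5300 mol MgO.
M(MgO) = 1×24.305 + 1×15.999 = 40.304 g/mol.
Mass of MgO per formula unit = 1.5300 × 40.304 = 61.665 g.
MgO wt% = 61.665 / 463.618 × 100 = 13.30%.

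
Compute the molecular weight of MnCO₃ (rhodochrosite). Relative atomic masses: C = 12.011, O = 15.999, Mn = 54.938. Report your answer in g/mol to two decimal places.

M = 1(54.938) + 1(12.011) + 3(15.999)

114.95 g/mol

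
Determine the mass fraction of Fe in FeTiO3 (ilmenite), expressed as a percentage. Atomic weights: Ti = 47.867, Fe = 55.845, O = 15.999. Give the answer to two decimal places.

M(FeTiO3) = 151.709 g/mol.
Fe contributes 1 × 55.845 = 55.845 g per mole.
55.845/151.709 = 0.3681 → 36.81%.

36.81 wt%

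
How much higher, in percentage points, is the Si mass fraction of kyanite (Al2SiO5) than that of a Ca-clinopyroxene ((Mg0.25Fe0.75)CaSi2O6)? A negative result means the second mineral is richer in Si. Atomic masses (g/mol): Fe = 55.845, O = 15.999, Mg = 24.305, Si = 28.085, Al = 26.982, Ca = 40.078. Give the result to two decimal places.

M(Al2SiO5) = 162.044 g/mol, so wt% Si = 28.085/162.044 × 100 = 17.33%.
M((Mg0.25Fe0.75)CaSi2O6) = 240.202 g/mol, so wt% Si = 56.170/240.202 × 100 = 23.38%.
17.33 − 23.38 = -6.05 pp.

-6.05 percentage points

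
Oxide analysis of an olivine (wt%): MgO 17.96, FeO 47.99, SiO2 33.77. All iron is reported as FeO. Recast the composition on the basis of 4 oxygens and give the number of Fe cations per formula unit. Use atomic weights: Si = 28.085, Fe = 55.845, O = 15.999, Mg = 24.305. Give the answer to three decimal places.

17.96 wt% MgO ÷ 40.304 g/mol = 0.44561 mol, giving 0.44561 Mg and 0.44561 O.
47.99 wt% FeO ÷ 71.844 g/mol = 0.66798 mol, giving 0.66798 Fe and 0.66798 O.
33.77 wt% SiO2 ÷ 60.083 g/mol = 0.56206 mol, giving 0.56206 Si and 1.12412 O.
Oxygen sums to 2.23771; scaling by 4/2.23771 = 1.78754 puts the formula on 4 O.
Fe: 0.66798 × 1.78754 = 1.194 atoms per formula unit.

1.194 Fe apfu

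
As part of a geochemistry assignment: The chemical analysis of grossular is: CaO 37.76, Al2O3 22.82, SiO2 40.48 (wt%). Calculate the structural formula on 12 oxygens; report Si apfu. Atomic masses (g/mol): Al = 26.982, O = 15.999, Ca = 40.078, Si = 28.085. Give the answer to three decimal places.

3.003 Si apfu

37.76 wt% CaO ÷ 56.077 g/mol = 0.67336 mol, giving 0.67336 Ca and 0.67336 O.
22.82 wt% Al2O3 ÷ 101.961 g/mol = 0.22381 mol, giving 0.44762 Al and 0.67143 O.
40.48 wt% SiO2 ÷ 60.083 g/mol = 0.67373 mol, giving 0.67373 Si and 1.34746 O.
Oxygen sums to 2.69225; scaling by 12/2.69225 = 4.45724 puts the formula on 12 O.
Si: 0.67373 × 4.45724 = 3.003 atoms per formula unit.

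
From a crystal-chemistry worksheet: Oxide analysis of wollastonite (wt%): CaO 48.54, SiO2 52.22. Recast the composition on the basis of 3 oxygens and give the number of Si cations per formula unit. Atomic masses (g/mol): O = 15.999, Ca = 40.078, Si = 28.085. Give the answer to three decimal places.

1.001 Si apfu

CaO (M=56.077): mol = 0.86560; Ca = 0.86560, O = 0.86560.
SiO2 (M=60.083): mol = 0.86913; Si = 0.86913, O = 1.73826.
ΣO = 2.60386; factor = 3/ΣO = 1.15214.
Si apfu = 0.86913 × 1.15214 = 1.001.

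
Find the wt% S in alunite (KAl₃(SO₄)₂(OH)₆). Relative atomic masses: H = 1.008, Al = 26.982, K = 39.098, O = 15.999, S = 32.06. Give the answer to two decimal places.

15.48 mass %

M(KAl₃(SO₄)₂(OH)₆) = 414.198 g/mol.
S contributes 2 × 32.06 = 64.120 g per mole.
64.120/414.198 = 0.1548 → 15.48%.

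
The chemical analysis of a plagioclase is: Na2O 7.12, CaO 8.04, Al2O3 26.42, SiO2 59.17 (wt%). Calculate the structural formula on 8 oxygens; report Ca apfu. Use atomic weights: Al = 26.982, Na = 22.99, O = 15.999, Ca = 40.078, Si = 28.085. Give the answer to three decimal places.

Na2O (M=61.979): mol = 0.11488; Na = 0.22976, O = 0.11488.
CaO (M=56.077): mol = 0.14337; Ca = 0.14337, O = 0.14337.
Al2O3 (M=101.961): mol = 0.25912; Al = 0.51824, O = 0.77736.
SiO2 (M=60.083): mol = 0.98480; Si = 0.98480, O = 1.96960.
ΣO = 3.00521; factor = 8/ΣO = 2.66204.
Ca apfu = 0.14337 × 2.66204 = 0.382.

0.382 Ca apfu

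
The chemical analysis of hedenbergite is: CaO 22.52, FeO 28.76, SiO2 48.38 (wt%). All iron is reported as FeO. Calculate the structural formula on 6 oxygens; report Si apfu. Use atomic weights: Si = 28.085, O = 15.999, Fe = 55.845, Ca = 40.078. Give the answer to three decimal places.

2.003 Si apfu

CaO (M=56.077): mol = 0.40159; Ca = 0.40159, O = 0.40159.
FeO (M=71.844): mol = 0.40031; Fe = 0.40031, O = 0.40031.
SiO2 (M=60.083): mol = 0.80522; Si = 0.80522, O = 1.61044.
ΣO = 2.41234; factor = 6/ΣO = 2.48721.
Si apfu = 0.80522 × 2.48721 = 2.003.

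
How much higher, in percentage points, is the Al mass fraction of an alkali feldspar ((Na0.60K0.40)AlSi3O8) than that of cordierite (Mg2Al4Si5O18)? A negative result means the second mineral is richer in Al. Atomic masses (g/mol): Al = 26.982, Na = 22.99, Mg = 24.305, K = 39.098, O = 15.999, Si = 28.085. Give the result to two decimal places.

First mineral: 26.982 g Al in 268.662 g formula = 10.04 wt% Al.
Second mineral: 107.928 g Al in 584.945 g formula = 18.45 wt% Al.
10.04% − 18.45% gives a difference of -8.41 percentage points.

-8.41 percentage points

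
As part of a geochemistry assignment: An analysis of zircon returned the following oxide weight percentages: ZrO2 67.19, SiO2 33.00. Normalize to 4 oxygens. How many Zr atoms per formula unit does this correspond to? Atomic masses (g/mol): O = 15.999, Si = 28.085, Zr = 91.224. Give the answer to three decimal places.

0.996 Zr apfu

ZrO2 (M=123.222): mol = 0.54528; Zr = 0.54528, O = 1.09056.
SiO2 (M=60.083): mol = 0.54924; Si = 0.54924, O = 1.09848.
ΣO = 2.18904; factor = 4/ΣO = 1.82729.
Zr apfu = 0.54528 × 1.82729 = 0.996.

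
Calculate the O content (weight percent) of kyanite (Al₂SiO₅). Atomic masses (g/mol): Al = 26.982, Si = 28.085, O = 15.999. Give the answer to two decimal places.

49.37 weight percent

Formula mass = 2×26.982 + 1×28.085 + 5×15.999 = 162.044 g/mol, of which 79.995 g is O.
So O makes up 79.995/162.044 = 0.4937 of the mass, i.e. 49.37%.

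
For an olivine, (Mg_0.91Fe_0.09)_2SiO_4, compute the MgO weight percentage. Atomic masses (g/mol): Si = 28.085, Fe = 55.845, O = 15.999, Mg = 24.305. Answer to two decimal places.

50.12 wt%

M((Mg_0.91Fe_0.09)_2SiO_4) = 146.368 g/mol; M(MgO) = 40.304 g/mol.
Moles MgO per formula unit = 1.82 Mg ÷ 1 = 1.8200.
MgO fraction = (1.8200 × 40.304) / 146.368 = 73.353/146.368 = 0.5012.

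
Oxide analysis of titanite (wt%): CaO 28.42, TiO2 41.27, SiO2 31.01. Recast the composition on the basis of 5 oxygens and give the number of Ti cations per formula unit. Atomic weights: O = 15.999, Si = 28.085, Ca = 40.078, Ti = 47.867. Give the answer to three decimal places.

1.004 Ti apfu

CaO (M=56.077): mol = 0.50680; Ca = 0.50680, O = 0.50680.
TiO2 (M=79.865): mol = 0.51675; Ti = 0.51675, O = 1.03350.
SiO2 (M=60.083): mol = 0.51612; Si = 0.51612, O = 1.03224.
ΣO = 2.57254; factor = 5/ΣO = 1.94360.
Ti apfu = 0.51675 × 1.94360 = 1.004.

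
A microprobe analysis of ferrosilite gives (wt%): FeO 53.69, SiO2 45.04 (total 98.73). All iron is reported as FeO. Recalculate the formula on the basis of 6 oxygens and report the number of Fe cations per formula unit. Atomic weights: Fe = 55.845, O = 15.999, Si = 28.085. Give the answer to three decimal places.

53.69 wt% FeO ÷ 71.844 g/mol = 0.74731 mol, giving 0.74731 Fe and 0.74731 O.
45.04 wt% SiO2 ÷ 60.083 g/mol = 0.74963 mol, giving 0.74963 Si and 1.49926 O.
Oxygen sums to 2.24657; scaling by 6/2.24657 = 2.67074 puts the formula on 6 O.
Fe: 0.74731 × 2.67074 = 1.996 atoms per formula unit.

1.996 Fe apfu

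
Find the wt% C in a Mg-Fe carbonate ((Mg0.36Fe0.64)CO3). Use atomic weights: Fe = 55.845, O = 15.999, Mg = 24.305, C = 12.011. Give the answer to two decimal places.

M((Mg0.36Fe0.64)CO3) = 104.499 g/mol.
C contributes 1 × 12.011 = 12.011 g per mole.
12.011/104.499 = 0.1149 → 11.49%.

11.49 wt%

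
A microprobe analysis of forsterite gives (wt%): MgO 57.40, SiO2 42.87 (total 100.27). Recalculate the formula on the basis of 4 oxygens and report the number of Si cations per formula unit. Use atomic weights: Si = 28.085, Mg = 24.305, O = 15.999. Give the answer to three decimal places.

57.40 wt% MgO ÷ 40.304 g/mol = 1.42418 mol, giving 1.42418 Mg and 1.42418 O.
42.87 wt% SiO2 ÷ 60.083 g/mol = 0.71351 mol, giving 0.71351 Si and 1.42702 O.
Oxygen sums to 2.85120; scaling by 4/2.85120 = 1.40292 puts the formula on 4 O.
Si: 0.71351 × 1.40292 = 1.001 atoms per formula unit.

1.001 Si apfu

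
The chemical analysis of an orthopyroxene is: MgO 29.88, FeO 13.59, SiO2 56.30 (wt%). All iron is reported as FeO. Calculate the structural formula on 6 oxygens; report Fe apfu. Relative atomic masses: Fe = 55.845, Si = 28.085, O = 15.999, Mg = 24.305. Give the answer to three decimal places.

MgO: 29.88/40.304 = 0.74137 mol → 0.74137 mol Mg, 0.74137 mol O.
FeO: 13.59/71.844 = 0.18916 mol → 0.18916 mol Fe, 0.18916 mol O.
SiO2: 56.30/60.083 = 0.93704 mol → 0.93704 mol Si, 1.87408 mol O.
Total oxygen = 2.80461 mol. Normalization factor = 6/2.80461 = 2.13933.
Fe per 6 O = 0.18916 × 2.13933 = 0.405.

0.405 Fe apfu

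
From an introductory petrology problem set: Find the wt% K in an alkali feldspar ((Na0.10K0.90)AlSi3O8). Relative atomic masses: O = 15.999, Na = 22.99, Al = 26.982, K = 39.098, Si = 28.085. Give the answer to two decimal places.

12.72 wt%

M((Na0.10K0.90)AlSi3O8) = 276.716 g/mol.
K contributes 0.90 × 39.098 = 35.188 g per mole.
35.188/276.716 = 0.1272 → 12.72%.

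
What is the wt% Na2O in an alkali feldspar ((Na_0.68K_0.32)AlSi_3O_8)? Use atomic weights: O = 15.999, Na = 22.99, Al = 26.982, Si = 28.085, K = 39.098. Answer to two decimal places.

Formula mass = 267.374 g/mol.
0.68 Na → 0.3400 mol Na2O per formula unit; M(Na2O) = 61.979, so Na2O mass = 21.073 g.
21.073/267.374 × 100 = 7.88 wt%.

7.88 wt%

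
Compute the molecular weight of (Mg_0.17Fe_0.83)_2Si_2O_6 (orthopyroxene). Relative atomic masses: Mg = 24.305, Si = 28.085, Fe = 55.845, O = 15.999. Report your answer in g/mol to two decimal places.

253.13 g/mol

M = 0.34·24.305 + 1.66·55.845 + 2·28.085 + 6·15.999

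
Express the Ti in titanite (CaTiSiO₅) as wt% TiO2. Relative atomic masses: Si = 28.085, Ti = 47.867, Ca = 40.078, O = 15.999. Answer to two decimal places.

M(CaTiSiO₅) = 196.025 g/mol; M(TiO2) = 79.865 g/mol.
Moles TiO2 per formula unit = 1 Ti ÷ 1 = 1.0000.
TiO2 fraction = (1.0000 × 79.865) / 196.025 = 79.865/196.025 = 0.4074.

40.74 wt%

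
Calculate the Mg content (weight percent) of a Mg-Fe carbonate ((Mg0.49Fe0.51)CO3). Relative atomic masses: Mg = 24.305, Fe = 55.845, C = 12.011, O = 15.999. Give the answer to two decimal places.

11.86 weight percent

Formula mass = 0.49*24.305 + 0.51*55.845 + 1*12.011 + 3*15.999 = 100.398 g/mol, of which 11.909 g is Mg.
So Mg makes up 11.909/100.398 = 0.1186 of the mass, i.e. 11.86%.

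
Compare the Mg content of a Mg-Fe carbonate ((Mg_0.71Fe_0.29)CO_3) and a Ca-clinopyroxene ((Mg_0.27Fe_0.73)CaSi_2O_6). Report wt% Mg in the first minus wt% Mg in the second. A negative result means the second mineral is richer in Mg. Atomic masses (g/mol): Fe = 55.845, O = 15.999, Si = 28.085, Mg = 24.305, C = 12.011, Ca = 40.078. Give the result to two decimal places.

M((Mg_0.71Fe_0.29)CO_3) = 93.460 g/mol, so wt% Mg = 17.257/93.460 × 100 = 18.46%.
M((Mg_0.27Fe_0.73)CaSi_2O_6) = 239.571 g/mol, so wt% Mg = 6.562/239.571 × 100 = 2.74%.
18.46 − 2.74 = 15.72 pp.

15.72 percentage points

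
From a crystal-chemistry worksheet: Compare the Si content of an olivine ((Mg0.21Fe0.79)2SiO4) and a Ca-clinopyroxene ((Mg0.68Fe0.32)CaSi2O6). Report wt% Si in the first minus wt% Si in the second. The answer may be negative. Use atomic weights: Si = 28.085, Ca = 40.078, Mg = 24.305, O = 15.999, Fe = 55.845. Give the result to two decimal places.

M((Mg0.21Fe0.79)2SiO4) = 190.524 g/mol, so wt% Si = 28.085/190.524 × 100 = 14.74%.
M((Mg0.68Fe0.32)CaSi2O6) = 226.640 g/mol, so wt% Si = 56.170/226.640 × 100 = 24.78%.
14.74 − 24.78 = -10.04 pp.

-10.04 percentage points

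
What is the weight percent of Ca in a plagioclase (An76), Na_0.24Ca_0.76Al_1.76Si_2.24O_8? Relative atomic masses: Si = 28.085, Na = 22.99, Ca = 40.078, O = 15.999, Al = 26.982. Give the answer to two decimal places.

11.10 wt%

Formula mass = 0.24×22.99 + 0.76×40.078 + 1.76×26.982 + 2.24×28.085 + 8×15.999 = 274.368 g/mol, of which 30.459 g is Ca.
So Ca makes up 30.459/274.368 = 0.1110 of the mass, i.e. 11.10%.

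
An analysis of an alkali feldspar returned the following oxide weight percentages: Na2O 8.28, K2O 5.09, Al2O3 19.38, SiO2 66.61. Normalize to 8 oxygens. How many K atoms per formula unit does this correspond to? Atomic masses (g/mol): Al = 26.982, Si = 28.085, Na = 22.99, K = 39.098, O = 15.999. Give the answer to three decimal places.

0.291 K apfu

8.28 wt% Na2O ÷ 61.979 g/mol = 0.13359 mol, giving 0.26718 Na and 0.13359 O.
5.09 wt% K2O ÷ 94.195 g/mol = 0.05404 mol, giving 0.10808 K and 0.05404 O.
19.38 wt% Al2O3 ÷ 101.961 g/mol = 0.19007 mol, giving 0.38014 Al and 0.57021 O.
66.61 wt% SiO2 ÷ 60.083 g/mol = 1.10863 mol, giving 1.10863 Si and 2.21726 O.
Oxygen sums to 2.97510; scaling by 8/2.97510 = 2.68899 puts the formula on 8 O.
K: 0.10808 × 2.68899 = 0.291 atoms per formula unit.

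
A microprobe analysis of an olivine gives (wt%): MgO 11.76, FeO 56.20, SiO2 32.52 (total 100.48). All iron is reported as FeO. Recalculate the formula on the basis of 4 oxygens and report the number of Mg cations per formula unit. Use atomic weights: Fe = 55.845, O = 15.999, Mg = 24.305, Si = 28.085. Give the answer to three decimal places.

0.541 Mg apfu

11.76 wt% MgO ÷ 40.304 g/mol = 0.29178 mol, giving 0.29178 Mg and 0.29178 O.
56.20 wt% FeO ÷ 71.844 g/mol = 0.78225 mol, giving 0.78225 Fe and 0.78225 O.
32.52 wt% SiO2 ÷ 60.083 g/mol = 0.54125 mol, giving 0.54125 Si and 1.08250 O.
Oxygen sums to 2.15653; scaling by 4/2.15653 = 1.85483 puts the formula on 4 O.
Mg: 0.29178 × 1.85483 = 0.541 atoms per formula unit.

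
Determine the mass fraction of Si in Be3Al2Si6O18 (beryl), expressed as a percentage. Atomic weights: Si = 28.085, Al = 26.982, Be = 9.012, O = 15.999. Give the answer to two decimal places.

31.35 weight percent

M(Be3Al2Si6O18) = 537.492 g/mol.
Si contributes 6 × 28.085 = 168.510 g per mole.
168.510/537.492 = 0.3135 → 31.35%.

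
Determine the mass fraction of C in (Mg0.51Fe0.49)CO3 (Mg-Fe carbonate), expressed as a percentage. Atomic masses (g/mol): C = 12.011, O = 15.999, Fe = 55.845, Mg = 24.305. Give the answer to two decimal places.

M((Mg0.51Fe0.49)CO3) = 99.768 g/mol.
C contributes 1 × 12.011 = 12.011 g per mole.
12.011/99.768 = 0.1204 → 12.04%.

12.04 wt%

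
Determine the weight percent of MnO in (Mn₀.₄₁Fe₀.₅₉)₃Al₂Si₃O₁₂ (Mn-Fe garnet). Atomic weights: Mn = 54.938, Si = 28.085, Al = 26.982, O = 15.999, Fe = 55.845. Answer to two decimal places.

M((Mn₀.₄₁Fe₀.₅₉)₃Al₂Si₃O₁₂) = 496.626 g/mol; M(MnO) = 70.937 g/mol.
Moles MnO per formula unit = 1.23 Mn ÷ 1 = 1.2300.
MnO fraction = (1.2300 × 70.937) / 496.626 = 87.253/496.626 = 0.1757.

17.57 wt%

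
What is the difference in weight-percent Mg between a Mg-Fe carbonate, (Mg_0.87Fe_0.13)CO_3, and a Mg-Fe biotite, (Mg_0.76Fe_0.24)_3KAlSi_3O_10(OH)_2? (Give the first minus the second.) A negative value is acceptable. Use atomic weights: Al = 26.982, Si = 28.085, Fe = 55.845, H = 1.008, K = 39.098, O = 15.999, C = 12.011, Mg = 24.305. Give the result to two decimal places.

Mg in (Mg_0.87Fe_0.13)CO_3: molar mass 88.413 g/mol; 0.87×24.305 = 21.145 g → 23.92 wt%.
Mg in (Mg_0.76Fe_0.24)_3KAlSi_3O_10(OH)_2: molar mass 439.963 g/mol; 2.28×24.305 = 55.415 g → 12.60 wt%.
Difference = 23.92 − 12.60 = 11.32 percentage points.

11.32 percentage points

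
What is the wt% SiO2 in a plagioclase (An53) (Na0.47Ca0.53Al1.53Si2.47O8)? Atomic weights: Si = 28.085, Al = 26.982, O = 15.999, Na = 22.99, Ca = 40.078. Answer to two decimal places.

54.82 wt%

M(Na0.47Ca0.53Al1.53Si2.47O8) = 270.691 g/mol; M(SiO2) = 60.083 g/mol.
Moles SiO2 per formula unit = 2.47 Si ÷ 1 = 2.4700.
SiO2 fraction = (2.4700 × 60.083) / 270.691 = 148.405/270.691 = 0.5482.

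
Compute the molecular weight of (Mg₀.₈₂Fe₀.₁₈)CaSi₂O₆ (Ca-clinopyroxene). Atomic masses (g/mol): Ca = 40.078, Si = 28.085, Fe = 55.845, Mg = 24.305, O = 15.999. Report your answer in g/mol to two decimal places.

222.22 g/mol

Mg: 0.82 × 24.305 = 19.9301
Fe: 0.18 × 55.845 = 10.0521
Ca: 1 × 40.078 = 40.0780
Si: 2 × 28.085 = 56.1700
O: 6 × 15.999 = 95.9940
Summing the contributions gives the formula mass.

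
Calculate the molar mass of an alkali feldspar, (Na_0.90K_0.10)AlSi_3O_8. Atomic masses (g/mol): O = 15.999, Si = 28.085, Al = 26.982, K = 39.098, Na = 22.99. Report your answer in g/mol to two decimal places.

Na: 0.90 × 22.99 = 20.6910
K: 0.10 × 39.098 = 3.9098
Al: 1 × 26.982 = 26.9820
Si: 3 × 28.085 = 84.2550
O: 8 × 15.999 = 127.9920
Summing the contributions gives the formula mass.

263.83 g/mol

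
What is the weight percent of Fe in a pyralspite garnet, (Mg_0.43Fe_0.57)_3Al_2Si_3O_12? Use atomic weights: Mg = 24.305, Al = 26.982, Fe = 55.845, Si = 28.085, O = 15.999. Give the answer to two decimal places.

Molar mass of (Mg_0.43Fe_0.57)_3Al_2Si_3O_12: 1.29·24.305 + 1.71·55.845 + 2·26.982 + 3·28.085 + 12·15.999 = 457.055 g/mol.
Mass of Fe per formula unit: 1.71 × 55.845 = 95.495 g.
Weight fraction Fe = 95.495 / 457.055 = 0.2089.

20.89 wt%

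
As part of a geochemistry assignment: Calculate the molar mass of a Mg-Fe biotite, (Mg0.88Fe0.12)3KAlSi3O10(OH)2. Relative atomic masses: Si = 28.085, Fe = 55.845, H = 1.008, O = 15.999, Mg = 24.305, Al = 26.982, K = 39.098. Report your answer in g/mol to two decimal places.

The formula mass is the sum 2.64(24.305) + 0.36(55.845) + 1(39.098) + 1(26.982) + 3(28.085) + 12(15.999) + 2(1.008).

428.61 g/mol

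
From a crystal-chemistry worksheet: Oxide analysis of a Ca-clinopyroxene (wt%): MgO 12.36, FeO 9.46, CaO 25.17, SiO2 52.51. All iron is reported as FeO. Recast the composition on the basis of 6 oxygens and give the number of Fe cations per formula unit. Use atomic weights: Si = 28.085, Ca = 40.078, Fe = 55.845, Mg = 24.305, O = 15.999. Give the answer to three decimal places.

12.36 wt% MgO ÷ 40.304 g/mol = 0.30667 mol, giving 0.30667 Mg and 0.30667 O.
9.46 wt% FeO ÷ 71.844 g/mol = 0.13167 mol, giving 0.13167 Fe and 0.13167 O.
25.17 wt% CaO ÷ 56.077 g/mol = 0.44885 mol, giving 0.44885 Ca and 0.44885 O.
52.51 wt% SiO2 ÷ 60.083 g/mol = 0.87396 mol, giving 0.87396 Si and 1.74792 O.
Oxygen sums to 2.63511; scaling by 6/2.63511 = 2.27694 puts the formula on 6 O.
Fe: 0.13167 × 2.27694 = 0.300 atoms per formula unit.

0.300 Fe apfu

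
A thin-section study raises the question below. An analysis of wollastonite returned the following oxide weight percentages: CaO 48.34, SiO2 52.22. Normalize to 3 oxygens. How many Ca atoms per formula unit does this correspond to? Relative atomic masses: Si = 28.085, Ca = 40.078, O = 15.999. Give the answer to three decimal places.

0.995 Ca apfu

CaO (M=56.077): mol = 0.86203; Ca = 0.86203, O = 0.86203.
SiO2 (M=60.083): mol = 0.86913; Si = 0.86913, O = 1.73826.
ΣO = 2.60029; factor = 3/ΣO = 1.15372.
Ca apfu = 0.86203 × 1.15372 = 0.995.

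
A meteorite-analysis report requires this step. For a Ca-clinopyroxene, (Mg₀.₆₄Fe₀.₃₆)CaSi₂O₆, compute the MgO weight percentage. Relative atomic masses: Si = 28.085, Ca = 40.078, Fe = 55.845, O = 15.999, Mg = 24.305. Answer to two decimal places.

Molar mass of (Mg₀.₆₄Fe₀.₃₆)CaSi₂O₆ = 0.64*24.305 + 0.36*55.845 + 1*40.078 + 2*28.085 + 6*15.999 = 227.901 g/mol.
Each formula unit contains 0.64 Mg, equivalent to 0.64/1 = 0.6400 mol MgO.
M(MgO) = 1×24.305 + 1×15.999 = 40.304 g/mol.
Mass of MgO per formula unit = 0.6400 × 40.304 = 25.795 g.
MgO wt% = 25.795 / 227.901 × 100 = 11.32%.

11.32 wt%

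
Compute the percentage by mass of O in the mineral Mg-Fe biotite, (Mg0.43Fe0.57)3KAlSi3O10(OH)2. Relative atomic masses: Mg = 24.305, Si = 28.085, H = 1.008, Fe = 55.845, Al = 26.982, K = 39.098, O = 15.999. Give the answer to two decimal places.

Formula mass = 1.29·24.305 + 1.71·55.845 + 1·39.098 + 1·26.982 + 3·28.085 + 12·15.999 + 2·1.008 = 471.187 g/mol, of which 191.988 g is O.
So O makes up 191.988/471.187 = 0.4075 of the mass, i.e. 40.75%.

40.75 weight percent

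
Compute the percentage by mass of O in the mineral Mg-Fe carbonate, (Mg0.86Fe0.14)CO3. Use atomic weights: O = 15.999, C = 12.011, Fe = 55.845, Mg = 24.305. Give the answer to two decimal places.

Molar mass of (Mg0.86Fe0.14)CO3: 0.86*24.305 + 0.14*55.845 + 1*12.011 + 3*15.999 = 88.729 g/mol.
Mass of O per formula unit: 3 × 15.999 = 47.997 g.
Weight fraction O = 47.997 / 88.729 = 0.5409.

54.09 mass %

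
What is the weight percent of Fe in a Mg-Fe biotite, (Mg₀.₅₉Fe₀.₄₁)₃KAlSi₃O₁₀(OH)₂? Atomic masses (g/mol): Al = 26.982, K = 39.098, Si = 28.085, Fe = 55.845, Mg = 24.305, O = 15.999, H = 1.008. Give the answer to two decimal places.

15.06 wt%

M((Mg₀.₅₉Fe₀.₄₁)₃KAlSi₃O₁₀(OH)₂) = 456.048 g/mol.
Fe contributes 1.23 × 55.845 = 68.689 g per mole.
68.689/456.048 = 0.1506 → 15.06%.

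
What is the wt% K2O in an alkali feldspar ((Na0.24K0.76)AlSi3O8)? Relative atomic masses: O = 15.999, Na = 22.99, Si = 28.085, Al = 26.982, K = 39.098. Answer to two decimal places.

13.04 wt%

Molar mass of (Na0.24K0.76)AlSi3O8 = 0.24×22.99 + 0.76×39.098 + 1×26.982 + 3×28.085 + 8×15.999 = 274.461 g/mol.
Each formula unit contains 0.76 K, equivalent to 0.76/2 = 0.3800 mol K2O.
M(K2O) = 2×39.098 + 1×15.999 = 94.195 g/mol.
Mass of K2O per formula unit = 0.3800 × 94.195 = 35.794 g.
K2O wt% = 35.794 / 274.461 × 100 = 13.04%.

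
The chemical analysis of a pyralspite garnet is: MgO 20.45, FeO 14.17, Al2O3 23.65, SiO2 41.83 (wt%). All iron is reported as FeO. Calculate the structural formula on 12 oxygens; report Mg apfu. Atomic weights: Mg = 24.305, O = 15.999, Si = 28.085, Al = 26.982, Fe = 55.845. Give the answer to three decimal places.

MgO (M=40.304): mol = 0.50739; Mg = 0.50739, O = 0.50739.
FeO (M=71.844): mol = 0.19723; Fe = 0.19723, O = 0.19723.
Al2O3 (M=101.961): mol = 0.23195; Al = 0.46390, O = 0.69585.
SiO2 (M=60.083): mol = 0.69620; Si = 0.69620, O = 1.39240.
ΣO = 2.79287; factor = 12/ΣO = 4.29666.
Mg apfu = 0.50739 × 4.29666 = 2.180.

2.180 Mg apfu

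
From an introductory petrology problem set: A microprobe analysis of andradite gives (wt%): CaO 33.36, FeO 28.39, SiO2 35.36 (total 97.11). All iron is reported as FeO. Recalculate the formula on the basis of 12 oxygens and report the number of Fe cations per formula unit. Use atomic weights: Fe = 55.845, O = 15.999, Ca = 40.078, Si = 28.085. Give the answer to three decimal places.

33.36 wt% CaO ÷ 56.077 g/mol = 0.59490 mol, giving 0.59490 Ca and 0.59490 O.
28.39 wt% FeO ÷ 71.844 g/mol = 0.39516 mol, giving 0.39516 Fe and 0.39516 O.
35.36 wt% SiO2 ÷ 60.083 g/mol = 0.58852 mol, giving 0.58852 Si and 1.17704 O.
Oxygen sums to 2.16710; scaling by 12/2.16710 = 5.53735 puts the formula on 12 O.
Fe: 0.39516 × 5.53735 = 2.188 atoms per formula unit.

2.188 Fe apfu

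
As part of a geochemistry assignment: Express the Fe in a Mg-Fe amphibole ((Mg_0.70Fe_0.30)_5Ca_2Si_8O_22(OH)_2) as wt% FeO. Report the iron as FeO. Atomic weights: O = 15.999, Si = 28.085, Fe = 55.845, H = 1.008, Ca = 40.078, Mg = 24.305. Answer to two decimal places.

12.54 wt%

Molar mass of (Mg_0.70Fe_0.30)_5Ca_2Si_8O_22(OH)_2 = 3.50*24.305 + 1.50*55.845 + 2*40.078 + 8*28.085 + 24*15.999 + 2*1.008 = 859.663 g/mol.
Each formula unit contains 1.50 Fe, equivalent to 1.50/1 = 1.5000 mol FeO.
M(FeO) = 1×55.845 + 1×15.999 = 71.844 g/mol.
Mass of FeO per formula unit = 1.5000 × 71.844 = 107.766 g.
FeO wt% = 107.766 / 859.663 × 100 = 12.54%.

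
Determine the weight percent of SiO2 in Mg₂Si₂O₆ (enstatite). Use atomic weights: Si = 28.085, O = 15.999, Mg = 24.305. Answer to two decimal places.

M(Mg₂Si₂O₆) = 200.774 g/mol; M(SiO2) = 60.083 g/mol.
Moles SiO2 per formula unit = 2 Si ÷ 1 = 2.0000.
SiO2 fraction = (2.0000 × 60.083) / 200.774 = 120.166/200.774 = 0.5985.

59.85 wt%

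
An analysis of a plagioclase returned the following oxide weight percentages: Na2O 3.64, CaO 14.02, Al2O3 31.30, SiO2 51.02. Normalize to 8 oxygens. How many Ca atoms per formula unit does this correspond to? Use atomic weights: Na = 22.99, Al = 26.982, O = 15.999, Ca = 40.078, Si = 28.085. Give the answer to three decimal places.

0.683 Ca apfu

Na2O (M=61.979): mol = 0.05873; Na = 0.11746, O = 0.05873.
CaO (M=56.077): mol = 0.25001; Ca = 0.25001, O = 0.25001.
Al2O3 (M=101.961): mol = 0.30698; Al = 0.61396, O = 0.92094.
SiO2 (M=60.083): mol = 0.84916; Si = 0.84916, O = 1.69832.
ΣO = 2.92800; factor = 8/ΣO = 2.73224.
Ca apfu = 0.25001 × 2.73224 = 0.683.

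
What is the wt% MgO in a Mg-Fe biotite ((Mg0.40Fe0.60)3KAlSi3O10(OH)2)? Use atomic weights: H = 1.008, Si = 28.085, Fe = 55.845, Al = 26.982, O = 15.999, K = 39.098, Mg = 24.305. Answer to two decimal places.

10.20 wt%

Molar mass of (Mg0.40Fe0.60)3KAlSi3O10(OH)2 = 1.20·24.305 + 1.80·55.845 + 1·39.098 + 1·26.982 + 3·28.085 + 12·15.999 + 2·1.008 = 474.026 g/mol.
Each formula unit contains 1.20 Mg, equivalent to 1.20/1 = 1.2000 mol MgO.
M(MgO) = 1×24.305 + 1×15.999 = 40.304 g/mol.
Mass of MgO per formula unit = 1.2000 × 40.304 = 48.365 g.
MgO wt% = 48.365 / 474.026 × 100 = 10.20%.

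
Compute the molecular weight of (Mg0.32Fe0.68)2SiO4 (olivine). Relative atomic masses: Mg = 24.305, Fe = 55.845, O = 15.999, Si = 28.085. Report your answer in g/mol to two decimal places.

Mg: 0.64 × 24.305 = 15.5552
Fe: 1.36 × 55.845 = 75.9492
Si: 1 × 28.085 = 28.0850
O: 4 × 15.999 = 63.9960
Summing the contributions gives the formula mass.

183.59 g/mol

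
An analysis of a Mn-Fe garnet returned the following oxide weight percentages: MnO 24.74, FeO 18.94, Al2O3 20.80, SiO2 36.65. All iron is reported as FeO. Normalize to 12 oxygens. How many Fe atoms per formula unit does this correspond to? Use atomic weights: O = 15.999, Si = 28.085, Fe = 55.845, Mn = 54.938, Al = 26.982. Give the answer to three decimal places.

MnO: 24.74/70.937 = 0.34876 mol → 0.34876 mol Mn, 0.34876 mol O.
FeO: 18.94/71.844 = 0.26363 mol → 0.26363 mol Fe, 0.26363 mol O.
Al2O3: 20.80/101.961 = 0.20400 mol → 0.40800 mol Al, 0.61200 mol O.
SiO2: 36.65/60.083 = 0.60999 mol → 0.60999 mol Si, 1.21998 mol O.
Total oxygen = 2.44437 mol. Normalization factor = 12/2.44437 = 4.90924.
Fe per 12 O = 0.26363 × 4.90924 = 1.294.

1.294 Fe apfu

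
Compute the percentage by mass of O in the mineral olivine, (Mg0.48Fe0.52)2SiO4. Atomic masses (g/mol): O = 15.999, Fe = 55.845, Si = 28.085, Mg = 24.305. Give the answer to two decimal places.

36.89 wt%

M((Mg0.48Fe0.52)2SiO4) = 173.493 g/mol.
O contributes 4 × 15.999 = 63.996 g per mole.
63.996/173.493 = 0.3689 → 36.89%.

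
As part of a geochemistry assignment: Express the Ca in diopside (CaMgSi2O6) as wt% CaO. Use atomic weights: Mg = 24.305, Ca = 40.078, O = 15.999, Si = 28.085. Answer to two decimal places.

25.90 wt%

Molar mass of CaMgSi2O6 = 1·40.078 + 1·24.305 + 2·28.085 + 6·15.999 = 216.547 g/mol.
Each formula unit contains 1 Ca, equivalent to 1/1 = 1.0000 mol CaO.
M(CaO) = 1×40.078 + 1×15.999 = 56.077 g/mol.
Mass of CaO per formula unit = 1.0000 × 56.077 = 56.077 g.
CaO wt% = 56.077 / 216.547 × 100 = 25.90%.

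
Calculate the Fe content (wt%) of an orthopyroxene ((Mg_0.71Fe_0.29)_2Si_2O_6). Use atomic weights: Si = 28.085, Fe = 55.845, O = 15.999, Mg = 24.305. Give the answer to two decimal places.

Formula mass = 1.42*24.305 + 0.58*55.845 + 2*28.085 + 6*15.999 = 219.067 g/mol, of which 32.390 g is Fe.
So Fe makes up 32.390/219.067 = 0.1479 of the mass, i.e. 14.79%.

14.79 wt%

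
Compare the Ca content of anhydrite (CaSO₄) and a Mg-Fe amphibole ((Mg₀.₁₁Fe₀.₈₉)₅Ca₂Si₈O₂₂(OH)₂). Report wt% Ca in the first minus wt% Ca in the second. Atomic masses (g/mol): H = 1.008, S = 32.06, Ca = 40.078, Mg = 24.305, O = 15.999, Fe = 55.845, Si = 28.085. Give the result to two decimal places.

21.03 percentage points

Ca in CaSO₄: molar mass 136.134 g/mol; 1×40.078 = 40.078 g → 29.44 wt%.
Ca in (Mg₀.₁₁Fe₀.₈₉)₅Ca₂Si₈O₂₂(OH)₂: molar mass 952.706 g/mol; 2×40.078 = 80.156 g → 8.41 wt%.
Difference = 29.44 − 8.41 = 21.03 percentage points.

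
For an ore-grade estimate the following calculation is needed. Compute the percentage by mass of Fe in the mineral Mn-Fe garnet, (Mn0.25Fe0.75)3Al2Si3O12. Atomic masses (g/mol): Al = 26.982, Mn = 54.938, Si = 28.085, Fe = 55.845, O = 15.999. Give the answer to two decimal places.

25.28 weight percent

Molar mass of (Mn0.25Fe0.75)3Al2Si3O12: 0.75×54.938 + 2.25×55.845 + 2×26.982 + 3×28.085 + 12×15.999 = 497.062 g/mol.
Mass of Fe per formula unit: 2.25 × 55.845 = 125.651 g.
Weight fraction Fe = 125.651 / 497.062 = 0.2528.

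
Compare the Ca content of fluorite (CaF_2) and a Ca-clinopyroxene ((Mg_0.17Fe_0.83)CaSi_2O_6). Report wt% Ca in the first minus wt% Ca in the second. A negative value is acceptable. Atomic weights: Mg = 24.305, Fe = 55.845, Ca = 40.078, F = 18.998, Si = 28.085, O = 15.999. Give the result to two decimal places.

34.82 percentage points

First mineral: 40.078 g Ca in 78.074 g formula = 51.33 wt% Ca.
Second mineral: 40.078 g Ca in 242.725 g formula = 16.51 wt% Ca.
51.33% − 16.51% gives a difference of 34.82 percentage points.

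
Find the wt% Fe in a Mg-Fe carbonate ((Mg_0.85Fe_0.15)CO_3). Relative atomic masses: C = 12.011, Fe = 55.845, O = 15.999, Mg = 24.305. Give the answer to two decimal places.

9.41 weight percent

Molar mass of (Mg_0.85Fe_0.15)CO_3: 0.85×24.305 + 0.15×55.845 + 1×12.011 + 3×15.999 = 89.044 g/mol.
Mass of Fe per formula unit: 0.15 × 55.845 = 8.377 g.
Weight fraction Fe = 8.377 / 89.044 = 0.0941.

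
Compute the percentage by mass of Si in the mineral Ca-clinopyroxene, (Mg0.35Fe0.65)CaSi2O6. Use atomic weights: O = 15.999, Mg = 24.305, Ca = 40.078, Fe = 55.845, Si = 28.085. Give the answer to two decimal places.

23.70 wt%

Formula mass = 0.35×24.305 + 0.65×55.845 + 1×40.078 + 2×28.085 + 6×15.999 = 237.048 g/mol, of which 56.170 g is Si.
So Si makes up 56.170/237.048 = 0.2370 of the mass, i.e. 23.70%.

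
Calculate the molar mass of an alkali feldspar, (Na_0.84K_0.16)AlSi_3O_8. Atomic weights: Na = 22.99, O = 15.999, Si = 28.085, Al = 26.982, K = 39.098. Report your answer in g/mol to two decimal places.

264.80 g/mol

Na: 0.84 × 22.99 = 19.3116
K: 0.16 × 39.098 = 6.2557
Al: 1 × 26.982 = 26.9820
Si: 3 × 28.085 = 84.2550
O: 8 × 15.999 = 127.9920
Summing the contributions gives the formula mass.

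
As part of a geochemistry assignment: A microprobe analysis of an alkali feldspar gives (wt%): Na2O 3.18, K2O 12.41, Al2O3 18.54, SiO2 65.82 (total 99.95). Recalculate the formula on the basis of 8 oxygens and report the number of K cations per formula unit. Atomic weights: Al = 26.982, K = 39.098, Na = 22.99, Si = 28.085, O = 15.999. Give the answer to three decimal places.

0.722 K apfu

Na2O: 3.18/61.979 = 0.05131 mol → 0.10262 mol Na, 0.05131 mol O.
K2O: 12.41/94.195 = 0.13175 mol → 0.26350 mol K, 0.13175 mol O.
Al2O3: 18.54/101.961 = 0.18183 mol → 0.36366 mol Al, 0.54549 mol O.
SiO2: 65.82/60.083 = 1.09548 mol → 1.09548 mol Si, 2.19096 mol O.
Total oxygen = 2.91951 mol. Normalization factor = 8/2.91951 = 2.74019.
K per 8 O = 0.26350 × 2.74019 = 0.722.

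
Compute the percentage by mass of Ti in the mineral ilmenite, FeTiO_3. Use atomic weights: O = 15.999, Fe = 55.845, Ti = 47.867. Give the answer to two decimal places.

Formula mass = 1*55.845 + 1*47.867 + 3*15.999 = 151.709 g/mol, of which 47.867 g is Ti.
So Ti makes up 47.867/151.709 = 0.3155 of the mass, i.e. 31.55%.

31.55 mass %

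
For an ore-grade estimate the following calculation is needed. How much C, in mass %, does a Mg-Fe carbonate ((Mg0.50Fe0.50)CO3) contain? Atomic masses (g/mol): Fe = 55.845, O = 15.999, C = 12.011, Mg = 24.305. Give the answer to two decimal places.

12.00 mass %

Formula mass = 0.50·24.305 + 0.50·55.845 + 1·12.011 + 3·15.999 = 100.083 g/mol, of which 12.011 g is C.
So C makes up 12.011/100.083 = 0.1200 of the mass, i.e. 12.00%.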